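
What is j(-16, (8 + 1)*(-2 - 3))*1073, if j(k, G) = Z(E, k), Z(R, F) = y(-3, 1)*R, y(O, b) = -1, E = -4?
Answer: 4292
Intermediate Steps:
Z(R, F) = -R
j(k, G) = 4 (j(k, G) = -1*(-4) = 4)
j(-16, (8 + 1)*(-2 - 3))*1073 = 4*1073 = 4292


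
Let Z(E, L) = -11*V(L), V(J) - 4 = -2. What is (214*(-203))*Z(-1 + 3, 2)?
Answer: 955724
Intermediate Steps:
V(J) = 2 (V(J) = 4 - 2 = 2)
Z(E, L) = -22 (Z(E, L) = -11/(1/2) = -11/1/2 = -11*2 = -22)
(214*(-203))*Z(-1 + 3, 2) = (214*(-203))*(-22) = -43442*(-22) = 955724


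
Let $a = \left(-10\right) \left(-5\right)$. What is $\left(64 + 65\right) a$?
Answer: $6450$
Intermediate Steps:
$a = 50$
$\left(64 + 65\right) a = \left(64 + 65\right) 50 = 129 \cdot 50 = 6450$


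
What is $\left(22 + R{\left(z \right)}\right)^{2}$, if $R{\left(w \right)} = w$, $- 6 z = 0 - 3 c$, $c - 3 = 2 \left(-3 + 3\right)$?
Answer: $\frac{2209}{4} \approx 552.25$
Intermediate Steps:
$c = 3$ ($c = 3 + 2 \left(-3 + 3\right) = 3 + 2 \cdot 0 = 3 + 0 = 3$)
$z = \frac{3}{2}$ ($z = - \frac{0 - 9}{6} = \left(- \frac{1}{6}\right) \left(-9\right) = \frac{3}{2} \approx 1.5$)
$\left(22 + R{\left(z \right)}\right)^{2} = \left(22 + \frac{3}{2}\right)^{2} = \left(\frac{47}{2}\right)^{2} = \frac{2209}{4}$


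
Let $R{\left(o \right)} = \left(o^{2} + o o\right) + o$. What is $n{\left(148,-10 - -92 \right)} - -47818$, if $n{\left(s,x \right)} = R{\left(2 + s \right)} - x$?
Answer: $92886$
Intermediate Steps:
$R{\left(o \right)} = o + 2 o^{2}$ ($R{\left(o \right)} = \left(o^{2} + o^{2}\right) + o = 2 o^{2} + o = o + 2 o^{2}$)
$n{\left(s,x \right)} = - x + \left(2 + s\right) \left(5 + 2 s\right)$ ($n{\left(s,x \right)} = \left(2 + s\right) \left(1 + 2 \left(2 + s\right)\right) - x = \left(2 + s\right) \left(1 + \left(4 + 2 s\right)\right) - x = \left(2 + s\right) \left(5 + 2 s\right) - x = - x + \left(2 + s\right) \left(5 + 2 s\right)$)
$n{\left(148,-10 - -92 \right)} - -47818 = \left(- (-10 - -92) + \left(2 + 148\right) \left(5 + 2 \cdot 148\right)\right) - -47818 = \left(- (-10 + 92) + 150 \left(5 + 296\right)\right) + 47818 = \left(\left(-1\right) 82 + 150 \cdot 301\right) + 47818 = \left(-82 + 45150\right) + 47818 = 45068 + 47818 = 92886$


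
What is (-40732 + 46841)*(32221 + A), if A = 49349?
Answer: 498311130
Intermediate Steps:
(-40732 + 46841)*(32221 + A) = (-40732 + 46841)*(32221 + 49349) = 6109*81570 = 498311130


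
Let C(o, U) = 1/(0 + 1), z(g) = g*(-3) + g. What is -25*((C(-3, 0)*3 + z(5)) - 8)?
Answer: 375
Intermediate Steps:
z(g) = -2*g (z(g) = -3*g + g = -2*g)
C(o, U) = 1 (C(o, U) = 1/1 = 1)
-25*((C(-3, 0)*3 + z(5)) - 8) = -25*((1*3 - 2*5) - 8) = -25*((3 - 10) - 8) = -25*(-7 - 8) = -25*(-15) = 375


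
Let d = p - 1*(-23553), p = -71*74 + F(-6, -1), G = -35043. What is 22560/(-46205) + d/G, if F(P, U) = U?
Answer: -327205834/323832363 ≈ -1.0104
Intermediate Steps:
p = -5255 (p = -71*74 - 1 = -5254 - 1 = -5255)
d = 18298 (d = -5255 - 1*(-23553) = -5255 + 23553 = 18298)
22560/(-46205) + d/G = 22560/(-46205) + 18298/(-35043) = 22560*(-1/46205) + 18298*(-1/35043) = -4512/9241 - 18298/35043 = -327205834/323832363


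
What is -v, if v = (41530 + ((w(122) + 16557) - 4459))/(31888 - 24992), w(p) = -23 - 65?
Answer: -13385/1724 ≈ -7.7639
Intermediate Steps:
w(p) = -88
v = 13385/1724 (v = (41530 + ((-88 + 16557) - 4459))/(31888 - 24992) = (41530 + (16469 - 4459))/6896 = (41530 + 12010)*(1/6896) = 53540*(1/6896) = 13385/1724 ≈ 7.7639)
-v = -1*13385/1724 = -13385/1724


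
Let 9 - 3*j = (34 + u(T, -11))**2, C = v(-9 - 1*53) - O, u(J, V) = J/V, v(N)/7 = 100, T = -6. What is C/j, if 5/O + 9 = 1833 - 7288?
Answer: -1388404215/783051304 ≈ -1.7731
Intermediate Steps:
O = -5/5464 (O = 5/(-9 + (1833 - 7288)) = 5/(-9 - 5455) = 5/(-5464) = 5*(-1/5464) = -5/5464 ≈ -0.00091508)
v(N) = 700 (v(N) = 7*100 = 700)
C = 3824805/5464 (C = 700 - 1*(-5/5464) = 700 + 5/5464 = 3824805/5464 ≈ 700.00)
j = -143311/363 (j = 3 - (34 - 6/(-11))**2/3 = 3 - (34 - 6*(-1/11))**2/3 = 3 - (34 + 6/11)**2/3 = 3 - (380/11)**2/3 = 3 - 1/3*144400/121 = 3 - 144400/363 = -143311/363 ≈ -394.80)
C/j = 3824805/(5464*(-143311/363)) = (3824805/5464)*(-363/143311) = -1388404215/783051304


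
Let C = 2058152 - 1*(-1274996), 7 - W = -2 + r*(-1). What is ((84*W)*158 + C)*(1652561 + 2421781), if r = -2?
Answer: 13958907557784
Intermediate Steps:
W = 7 (W = 7 - (-2 - 2*(-1)) = 7 - (-2 + 2) = 7 - 1*0 = 7 + 0 = 7)
C = 3333148 (C = 2058152 + 1274996 = 3333148)
((84*W)*158 + C)*(1652561 + 2421781) = ((84*7)*158 + 3333148)*(1652561 + 2421781) = (588*158 + 3333148)*4074342 = (92904 + 3333148)*4074342 = 3426052*4074342 = 13958907557784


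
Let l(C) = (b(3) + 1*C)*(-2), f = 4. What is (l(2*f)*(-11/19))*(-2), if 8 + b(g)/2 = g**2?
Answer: -440/19 ≈ -23.158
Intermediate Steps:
b(g) = -16 + 2*g**2
l(C) = -4 - 2*C (l(C) = ((-16 + 2*3**2) + 1*C)*(-2) = ((-16 + 2*9) + C)*(-2) = ((-16 + 18) + C)*(-2) = (2 + C)*(-2) = -4 - 2*C)
(l(2*f)*(-11/19))*(-2) = ((-4 - 4*4)*(-11/19))*(-2) = ((-4 - 2*8)*(-11*1/19))*(-2) = ((-4 - 16)*(-11/19))*(-2) = -20*(-11/19)*(-2) = (220/19)*(-2) = -440/19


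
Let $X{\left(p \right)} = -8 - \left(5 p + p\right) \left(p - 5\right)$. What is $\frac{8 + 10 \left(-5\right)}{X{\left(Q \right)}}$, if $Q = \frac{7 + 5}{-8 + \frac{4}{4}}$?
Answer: $\frac{1029}{1888} \approx 0.54502$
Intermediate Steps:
$Q = - \frac{12}{7}$ ($Q = \frac{12}{-8 + 4 \cdot \frac{1}{4}} = \frac{12}{-8 + 1} = \frac{12}{-7} = 12 \left(- \frac{1}{7}\right) = - \frac{12}{7} \approx -1.7143$)
$X{\left(p \right)} = -8 - 6 p \left(-5 + p\right)$
$\frac{8 + 10 \left(-5\right)}{X{\left(Q \right)}} = \frac{8 + 10 \left(-5\right)}{-8 - 6 \left(- \frac{12}{7}\right)^{2} + 30 \left(- \frac{12}{7}\right)} = \frac{8 - 50}{-8 - \frac{864}{49} - \frac{360}{7}} = - \frac{42}{-8 - \frac{864}{49} - \frac{360}{7}} = - \frac{42}{- \frac{3776}{49}} = \left(-42\right) \left(- \frac{49}{3776}\right) = \frac{1029}{1888}$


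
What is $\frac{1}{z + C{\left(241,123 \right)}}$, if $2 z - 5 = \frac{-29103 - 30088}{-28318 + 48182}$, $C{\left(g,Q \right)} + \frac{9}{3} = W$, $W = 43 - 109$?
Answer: $- \frac{39728}{2701103} \approx -0.014708$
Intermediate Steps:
$W = -66$
$C{\left(g,Q \right)} = -69$ ($C{\left(g,Q \right)} = -3 - 66 = -69$)
$z = \frac{40129}{39728}$ ($z = \frac{5}{2} + \frac{\left(-29103 - 30088\right) \frac{1}{-28318 + 48182}}{2} = \frac{5}{2} + \frac{\left(-59191\right) \frac{1}{19864}}{2} = \frac{5}{2} + \frac{1}{2} \left(- \frac{59191}{19864}\right) = \frac{5}{2} - \frac{59191}{39728} = \frac{40129}{39728} \approx 1.0101$)
$\frac{1}{z + C{\left(241,123 \right)}} = \frac{1}{\frac{40129}{39728} - 69} = \frac{1}{- \frac{2701103}{39728}} = - \frac{39728}{2701103}$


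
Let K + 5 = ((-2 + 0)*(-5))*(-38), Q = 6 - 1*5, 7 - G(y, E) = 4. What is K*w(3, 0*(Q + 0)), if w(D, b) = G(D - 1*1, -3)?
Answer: -1155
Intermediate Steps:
G(y, E) = 3 (G(y, E) = 7 - 1*4 = 7 - 4 = 3)
Q = 1 (Q = 6 - 5 = 1)
w(D, b) = 3
K = -385 (K = -5 + ((-2 + 0)*(-5))*(-38) = -5 - 2*(-5)*(-38) = -5 + 10*(-38) = -5 - 380 = -385)
K*w(3, 0*(Q + 0)) = -385*3 = -1155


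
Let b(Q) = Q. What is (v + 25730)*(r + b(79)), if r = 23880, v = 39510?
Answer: 1563085160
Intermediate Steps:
(v + 25730)*(r + b(79)) = (39510 + 25730)*(23880 + 79) = 65240*23959 = 1563085160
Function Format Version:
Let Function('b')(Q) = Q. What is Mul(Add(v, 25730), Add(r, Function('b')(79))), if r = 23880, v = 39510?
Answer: 1563085160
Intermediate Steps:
Mul(Add(v, 25730), Add(r, Function('b')(79))) = Mul(Add(39510, 25730), Add(23880, 79)) = Mul(65240, 23959) = 1563085160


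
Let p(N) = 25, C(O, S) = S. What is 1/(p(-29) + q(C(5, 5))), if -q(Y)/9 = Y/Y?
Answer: 1/16 ≈ 0.062500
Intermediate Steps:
q(Y) = -9 (q(Y) = -9*Y/Y = -9*1 = -9)
1/(p(-29) + q(C(5, 5))) = 1/(25 - 9) = 1/16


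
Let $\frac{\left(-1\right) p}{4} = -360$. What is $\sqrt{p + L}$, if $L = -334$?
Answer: $\sqrt{1106} \approx 33.257$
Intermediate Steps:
$p = 1440$ ($p = \left(-4\right) \left(-360\right) = 1440$)
$\sqrt{p + L} = \sqrt{1440 - 334} = \sqrt{1106}$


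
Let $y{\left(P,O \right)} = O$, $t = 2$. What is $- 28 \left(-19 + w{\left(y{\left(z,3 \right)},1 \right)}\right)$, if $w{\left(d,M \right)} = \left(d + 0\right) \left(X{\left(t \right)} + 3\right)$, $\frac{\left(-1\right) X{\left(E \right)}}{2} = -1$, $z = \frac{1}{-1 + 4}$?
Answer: $112$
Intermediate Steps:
$z = \frac{1}{3} \approx 0.33333$
$X{\left(E \right)} = 2$ ($X{\left(E \right)} = \left(-2\right) \left(-1\right) = 2$)
$w{\left(d,M \right)} = 5 d$ ($w{\left(d,M \right)} = \left(d + 0\right) \left(2 + 3\right) = d 5 = 5 d$)
$- 28 \left(-19 + w{\left(y{\left(z,3 \right)},1 \right)}\right) = - 28 \left(-19 + 5 \cdot 3\right) = - 28 \left(-19 + 15\right) = \left(-28\right) \left(-4\right) = 112$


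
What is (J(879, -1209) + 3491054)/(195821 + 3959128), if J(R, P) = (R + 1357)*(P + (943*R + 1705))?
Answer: 68815326/153887 ≈ 447.18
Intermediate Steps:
J(R, P) = (1357 + R)*(1705 + P + 943*R) (J(R, P) = (1357 + R)*(P + (1705 + 943*R)) = (1357 + R)*(1705 + P + 943*R))
(J(879, -1209) + 3491054)/(195821 + 3959128) = ((2313685 + 943*879² + 1357*(-1209) + 1281356*879 - 1209*879) + 3491054)/(195821 + 3959128) = ((2313685 + 943*772641 - 1640613 + 1126311924 - 1062711) + 3491054)/4154949 = ((2313685 + 728600463 - 1640613 + 1126311924 - 1062711) + 3491054)*(1/4154949) = (1854522748 + 3491054)*(1/4154949) = 1858013802*(1/4154949) = 68815326/153887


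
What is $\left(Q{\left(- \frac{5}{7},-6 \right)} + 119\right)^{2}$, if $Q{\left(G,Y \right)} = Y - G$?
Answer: $\frac{633616}{49} \approx 12931.0$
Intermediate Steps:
$\left(Q{\left(- \frac{5}{7},-6 \right)} + 119\right)^{2} = \left(\left(-6 - - \frac{5}{7}\right) + 119\right)^{2} = \left(\left(-6 + \frac{5}{7}\right) + 119\right)^{2} = \left(- \frac{37}{7} + 119\right)^{2} = \left(\frac{796}{7}\right)^{2} = \frac{633616}{49}$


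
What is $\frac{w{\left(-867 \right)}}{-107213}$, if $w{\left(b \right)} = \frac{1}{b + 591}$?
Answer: $\frac{1}{29590788} \approx 3.3794 \cdot 10^{-8}$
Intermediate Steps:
$w{\left(b \right)} = \frac{1}{591 + b}$
$\frac{w{\left(-867 \right)}}{-107213} = \frac{1}{\left(591 - 867\right) \left(-107213\right)} = \frac{1}{-276} \left(- \frac{1}{107213}\right) = \left(- \frac{1}{276}\right) \left(- \frac{1}{107213}\right) = \frac{1}{29590788}$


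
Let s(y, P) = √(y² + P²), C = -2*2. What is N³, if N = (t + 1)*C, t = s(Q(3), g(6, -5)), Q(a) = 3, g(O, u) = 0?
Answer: -4096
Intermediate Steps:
C = -4
s(y, P) = √(P² + y²)
t = 3 (t = √(0² + 3²) = √(0 + 9) = √9 = 3)
N = -16 (N = (3 + 1)*(-4) = 4*(-4) = -16)
N³ = (-16)³ = -4096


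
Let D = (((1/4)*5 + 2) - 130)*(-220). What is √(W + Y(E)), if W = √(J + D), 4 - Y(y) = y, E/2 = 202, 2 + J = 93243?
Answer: √(-400 + √121126) ≈ 7.2089*I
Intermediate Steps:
J = 93241 (J = -2 + 93243 = 93241)
E = 404 (E = 2*202 = 404)
Y(y) = 4 - y
D = 27885 (D = (((1*(¼))*5 + 2) - 130)*(-220) = (((¼)*5 + 2) - 130)*(-220) = ((5/4 + 2) - 130)*(-220) = (13/4 - 130)*(-220) = -507/4*(-220) = 27885)
W = √121126 (W = √(93241 + 27885) = √121126 ≈ 348.03)
√(W + Y(E)) = √(√121126 + (4 - 1*404)) = √(√121126 + (4 - 404)) = √(√121126 - 400) = √(-400 + √121126)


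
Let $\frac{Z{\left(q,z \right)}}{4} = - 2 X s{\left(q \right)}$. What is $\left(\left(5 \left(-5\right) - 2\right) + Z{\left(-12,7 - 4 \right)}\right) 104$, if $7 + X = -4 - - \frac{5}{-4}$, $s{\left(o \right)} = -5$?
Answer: $-53768$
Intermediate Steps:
$X = - \frac{49}{4}$ ($X = -7 - \left(4 - \frac{5}{-4}\right) = -7 - \left(4 - - \frac{5}{4}\right) = -7 - \frac{21}{4} = - \frac{49}{4} \approx -12.25$)
$Z{\left(q,z \right)} = -490$ ($Z{\left(q,z \right)} = 4 \left(-2\right) \left(- \frac{49}{4}\right) \left(-5\right) = 4 \cdot \frac{49}{2} \left(-5\right) = 4 \left(- \frac{245}{2}\right) = -490$)
$\left(\left(5 \left(-5\right) - 2\right) + Z{\left(-12,7 - 4 \right)}\right) 104 = \left(\left(5 \left(-5\right) - 2\right) - 490\right) 104 = \left(\left(-25 - 2\right) - 490\right) 104 = \left(-27 - 490\right) 104 = \left(-517\right) 104 = -53768$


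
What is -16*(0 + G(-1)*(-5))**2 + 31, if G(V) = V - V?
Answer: 31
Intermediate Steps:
G(V) = 0
-16*(0 + G(-1)*(-5))**2 + 31 = -16*(0 + 0*(-5))**2 + 31 = -16*(0 + 0)**2 + 31 = -16*0**2 + 31 = -16*0 + 31 = 0 + 31 = 31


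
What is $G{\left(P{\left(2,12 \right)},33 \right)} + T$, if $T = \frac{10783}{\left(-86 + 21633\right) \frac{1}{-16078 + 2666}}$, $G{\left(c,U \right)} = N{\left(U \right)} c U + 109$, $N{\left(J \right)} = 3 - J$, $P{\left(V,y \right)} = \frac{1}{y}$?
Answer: $- \frac{288101201}{43094} \approx -6685.4$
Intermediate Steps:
$G{\left(c,U \right)} = 109 + U c \left(3 - U\right)$ ($G{\left(c,U \right)} = \left(3 - U\right) c U + 109 = c \left(3 - U\right) U + 109 = U c \left(3 - U\right) + 109 = 109 + U c \left(3 - U\right)$)
$T = - \frac{144621596}{21547}$ ($T = \frac{10783}{21547 \frac{1}{-13412}} = \frac{10783}{21547 \left(- \frac{1}{13412}\right)} = \frac{10783}{- \frac{21547}{13412}} = 10783 \left(- \frac{13412}{21547}\right) = - \frac{144621596}{21547} \approx -6711.9$)
$G{\left(P{\left(2,12 \right)},33 \right)} + T = \left(109 - \frac{33 \left(-3 + 33\right)}{12}\right) - \frac{144621596}{21547} = \left(109 - 33 \cdot \frac{1}{12} \cdot 30\right) - \frac{144621596}{21547} = \left(109 - \frac{165}{2}\right) - \frac{144621596}{21547} = \frac{53}{2} - \frac{144621596}{21547} = - \frac{288101201}{43094}$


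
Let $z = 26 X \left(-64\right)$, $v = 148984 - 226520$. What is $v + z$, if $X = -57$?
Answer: $17312$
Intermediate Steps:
$v = -77536$
$z = 94848$ ($z = 26 \left(-57\right) \left(-64\right) = \left(-1482\right) \left(-64\right) = 94848$)
$v + z = -77536 + 94848 = 17312$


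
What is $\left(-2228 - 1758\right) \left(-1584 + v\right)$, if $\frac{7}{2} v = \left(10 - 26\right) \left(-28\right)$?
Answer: $5803616$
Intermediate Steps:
$v = 128$ ($v = \frac{2 \left(10 - 26\right) \left(-28\right)}{7} = \frac{2 \left(\left(-16\right) \left(-28\right)\right)}{7} = \frac{2}{7} \cdot 448 = 128$)
$\left(-2228 - 1758\right) \left(-1584 + v\right) = \left(-2228 - 1758\right) \left(-1584 + 128\right) = \left(-3986\right) \left(-1456\right) = 5803616$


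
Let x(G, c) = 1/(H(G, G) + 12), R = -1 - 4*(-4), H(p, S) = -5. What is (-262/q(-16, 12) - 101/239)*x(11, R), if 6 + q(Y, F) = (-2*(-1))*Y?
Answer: 29390/31787 ≈ 0.92459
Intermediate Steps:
q(Y, F) = -6 + 2*Y (q(Y, F) = -6 + (-2*(-1))*Y = -6 + 2*Y)
R = 15 (R = -1 + 16 = 15)
x(G, c) = ⅐ (x(G, c) = 1/(-5 + 12) = 1/7 = ⅐)
(-262/q(-16, 12) - 101/239)*x(11, R) = (-262/(-6 + 2*(-16)) - 101/239)*(⅐) = (-262/(-6 - 32) - 101*1/239)*(⅐) = (-262/(-38) - 101/239)*(⅐) = (-262*(-1/38) - 101/239)*(⅐) = (131/19 - 101/239)*(⅐) = (29390/4541)*(⅐) = 29390/31787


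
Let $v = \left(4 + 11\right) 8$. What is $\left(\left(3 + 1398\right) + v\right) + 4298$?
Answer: $5819$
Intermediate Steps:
$v = 120$ ($v = 15 \cdot 8 = 120$)
$\left(\left(3 + 1398\right) + v\right) + 4298 = \left(\left(3 + 1398\right) + 120\right) + 4298 = \left(1401 + 120\right) + 4298 = 1521 + 4298 = 5819$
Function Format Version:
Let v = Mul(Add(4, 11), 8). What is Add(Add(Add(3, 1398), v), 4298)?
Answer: 5819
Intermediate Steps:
v = 120 (v = Mul(15, 8) = 120)
Add(Add(Add(3, 1398), v), 4298) = Add(Add(Add(3, 1398), 120), 4298) = Add(Add(1401, 120), 4298) = Add(1521, 4298) = 5819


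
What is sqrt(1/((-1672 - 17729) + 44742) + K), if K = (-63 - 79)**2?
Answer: 5*sqrt(517945636617)/25341 ≈ 142.00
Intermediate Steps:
K = 20164 (K = (-142)**2 = 20164)
sqrt(1/((-1672 - 17729) + 44742) + K) = sqrt(1/((-1672 - 17729) + 44742) + 20164) = sqrt(1/(-19401 + 44742) + 20164) = sqrt(1/25341 + 20164) = sqrt(510975925/25341) = 5*sqrt(517945636617)/25341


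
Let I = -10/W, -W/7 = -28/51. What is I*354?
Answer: -45135/49 ≈ -921.12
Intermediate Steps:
W = 196/51 (W = -(-196)/51 = -7*(-28/51) = 196/51 ≈ 3.8431)
I = -255/98 (I = -10/196/51 = -10*51/196 = -255/98 ≈ -2.6020)
I*354 = -255/98*354 = -45135/49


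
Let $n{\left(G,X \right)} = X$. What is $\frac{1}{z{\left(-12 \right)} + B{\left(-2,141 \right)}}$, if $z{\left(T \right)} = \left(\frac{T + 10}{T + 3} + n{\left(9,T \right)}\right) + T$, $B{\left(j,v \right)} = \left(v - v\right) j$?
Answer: $- \frac{9}{214} \approx -0.042056$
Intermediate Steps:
$B{\left(j,v \right)} = 0$ ($B{\left(j,v \right)} = 0 j = 0$)
$z{\left(T \right)} = 2 T + \frac{10 + T}{3 + T}$ ($z{\left(T \right)} = \left(\frac{T + 10}{T + 3} + T\right) + T = \left(\frac{10 + T}{3 + T} + T\right) + T = \left(T + \frac{10 + T}{3 + T}\right) + T = 2 T + \frac{10 + T}{3 + T}$)
$\frac{1}{z{\left(-12 \right)} + B{\left(-2,141 \right)}} = \frac{1}{\frac{10 + 2 \left(-12\right)^{2} + 7 \left(-12\right)}{3 - 12} + 0} = \frac{1}{\frac{10 + 2 \cdot 144 - 84}{-9} + 0} = \frac{1}{- \frac{10 + 288 - 84}{9} + 0} = \frac{1}{\left(- \frac{1}{9}\right) 214 + 0} = \frac{1}{- \frac{214}{9} + 0} = \frac{1}{- \frac{214}{9}} = - \frac{9}{214}$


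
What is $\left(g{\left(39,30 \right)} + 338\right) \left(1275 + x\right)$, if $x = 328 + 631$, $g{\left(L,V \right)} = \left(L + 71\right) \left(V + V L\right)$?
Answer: $295643092$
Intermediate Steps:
$g{\left(L,V \right)} = \left(71 + L\right) \left(V + L V\right)$
$x = 959$
$\left(g{\left(39,30 \right)} + 338\right) \left(1275 + x\right) = \left(30 \left(71 + 39^{2} + 72 \cdot 39\right) + 338\right) \left(1275 + 959\right) = \left(30 \left(71 + 1521 + 2808\right) + 338\right) 2234 = \left(30 \cdot 4400 + 338\right) 2234 = \left(132000 + 338\right) 2234 = 132338 \cdot 2234 = 295643092$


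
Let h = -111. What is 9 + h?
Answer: -102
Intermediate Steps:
9 + h = 9 - 111 = -102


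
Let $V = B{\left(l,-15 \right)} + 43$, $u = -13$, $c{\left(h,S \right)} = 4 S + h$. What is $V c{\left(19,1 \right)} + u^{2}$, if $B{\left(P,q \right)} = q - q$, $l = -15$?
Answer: $1158$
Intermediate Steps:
$c{\left(h,S \right)} = h + 4 S$
$B{\left(P,q \right)} = 0$
$V = 43$ ($V = 0 + 43 = 43$)
$V c{\left(19,1 \right)} + u^{2} = 43 \left(19 + 4 \cdot 1\right) + \left(-13\right)^{2} = 43 \left(19 + 4\right) + 169 = 43 \cdot 23 + 169 = 989 + 169 = 1158$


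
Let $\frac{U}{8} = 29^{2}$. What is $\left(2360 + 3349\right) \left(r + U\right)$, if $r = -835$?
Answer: $33643137$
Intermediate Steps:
$U = 6728$ ($U = 8 \cdot 29^{2} = 8 \cdot 841 = 6728$)
$\left(2360 + 3349\right) \left(r + U\right) = \left(2360 + 3349\right) \left(-835 + 6728\right) = 5709 \cdot 5893 = 33643137$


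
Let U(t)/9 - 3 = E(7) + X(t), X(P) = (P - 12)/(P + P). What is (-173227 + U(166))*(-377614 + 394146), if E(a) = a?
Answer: -237565245034/83 ≈ -2.8622e+9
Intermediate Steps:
X(P) = (-12 + P)/(2*P) (X(P) = (-12 + P)/((2*P)) = (-12 + P)*(1/(2*P)) = (-12 + P)/(2*P))
U(t) = 90 + 9*(-12 + t)/(2*t) (U(t) = 27 + 9*(7 + (-12 + t)/(2*t)) = 27 + (63 + 9*(-12 + t)/(2*t)) = 90 + 9*(-12 + t)/(2*t))
(-173227 + U(166))*(-377614 + 394146) = (-173227 + (189/2 - 54/166))*(-377614 + 394146) = (-173227 + (189/2 - 54*1/166))*16532 = (-173227 + (189/2 - 27/83))*16532 = (-173227 + 15633/166)*16532 = -28740049/166*16532 = -237565245034/83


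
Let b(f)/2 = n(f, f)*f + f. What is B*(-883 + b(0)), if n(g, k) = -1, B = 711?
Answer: -627813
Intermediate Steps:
b(f) = 0 (b(f) = 2*(-f + f) = 2*0 = 0)
B*(-883 + b(0)) = 711*(-883 + 0) = 711*(-883) = -627813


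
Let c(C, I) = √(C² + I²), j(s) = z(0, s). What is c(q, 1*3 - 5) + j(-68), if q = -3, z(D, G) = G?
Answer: -68 + √13 ≈ -64.394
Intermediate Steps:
j(s) = s
c(q, 1*3 - 5) + j(-68) = √((-3)² + (1*3 - 5)²) - 68 = √(9 + (3 - 5)²) - 68 = √(9 + (-2)²) - 68 = √(9 + 4) - 68 = √13 - 68 = -68 + √13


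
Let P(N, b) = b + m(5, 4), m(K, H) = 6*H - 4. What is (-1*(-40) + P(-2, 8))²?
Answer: 4624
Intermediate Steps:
m(K, H) = -4 + 6*H
P(N, b) = 20 + b (P(N, b) = b + (-4 + 6*4) = b + (-4 + 24) = b + 20 = 20 + b)
(-1*(-40) + P(-2, 8))² = (-1*(-40) + (20 + 8))² = (40 + 28)² = 68² = 4624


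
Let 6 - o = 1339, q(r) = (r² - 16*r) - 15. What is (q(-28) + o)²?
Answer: 13456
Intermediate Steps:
q(r) = -15 + r² - 16*r
o = -1333 (o = 6 - 1*1339 = 6 - 1339 = -1333)
(q(-28) + o)² = ((-15 + (-28)² - 16*(-28)) - 1333)² = ((-15 + 784 + 448) - 1333)² = (1217 - 1333)² = (-116)² = 13456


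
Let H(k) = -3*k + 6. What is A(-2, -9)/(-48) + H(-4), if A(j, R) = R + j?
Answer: 875/48 ≈ 18.229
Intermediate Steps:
H(k) = 6 - 3*k
A(-2, -9)/(-48) + H(-4) = (-9 - 2)/(-48) + (6 - 3*(-4)) = -11*(-1/48) + (6 + 12) = 11/48 + 18 = 875/48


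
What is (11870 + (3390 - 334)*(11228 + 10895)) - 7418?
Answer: 67612340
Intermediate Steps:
(11870 + (3390 - 334)*(11228 + 10895)) - 7418 = (11870 + 3056*22123) - 7418 = (11870 + 67607888) - 7418 = 67619758 - 7418 = 67612340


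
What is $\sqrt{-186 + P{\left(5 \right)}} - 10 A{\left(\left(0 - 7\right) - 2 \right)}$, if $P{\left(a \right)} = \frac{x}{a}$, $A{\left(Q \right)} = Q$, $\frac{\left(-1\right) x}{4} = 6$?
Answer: $90 + \frac{3 i \sqrt{530}}{5} \approx 90.0 + 13.813 i$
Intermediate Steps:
$x = -24$ ($x = \left(-4\right) 6 = -24$)
$P{\left(a \right)} = - \frac{24}{a}$
$\sqrt{-186 + P{\left(5 \right)}} - 10 A{\left(\left(0 - 7\right) - 2 \right)} = \sqrt{-186 - \frac{24}{5}} - 10 \left(\left(0 - 7\right) - 2\right) = \sqrt{-186 - \frac{24}{5}} - 10 \left(-7 - 2\right) = \sqrt{-186 - \frac{24}{5}} - -90 = \sqrt{- \frac{954}{5}} + 90 = \frac{3 i \sqrt{530}}{5} + 90 = 90 + \frac{3 i \sqrt{530}}{5}$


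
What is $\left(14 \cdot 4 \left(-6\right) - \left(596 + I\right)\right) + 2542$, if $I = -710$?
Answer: $2320$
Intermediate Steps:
$\left(14 \cdot 4 \left(-6\right) - \left(596 + I\right)\right) + 2542 = \left(14 \cdot 4 \left(-6\right) - -114\right) + 2542 = \left(56 \left(-6\right) + \left(-596 + 710\right)\right) + 2542 = \left(-336 + 114\right) + 2542 = -222 + 2542 = 2320$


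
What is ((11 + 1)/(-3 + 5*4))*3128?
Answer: 2208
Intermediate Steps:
((11 + 1)/(-3 + 5*4))*3128 = (12/(-3 + 20))*3128 = (12/17)*3128 = 2208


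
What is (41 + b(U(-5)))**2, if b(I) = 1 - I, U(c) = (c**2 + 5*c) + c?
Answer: 2209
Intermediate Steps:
U(c) = c**2 + 6*c
(41 + b(U(-5)))**2 = (41 + (1 - (-5)*(6 - 5)))**2 = (41 + (1 - (-5)))**2 = (41 + (1 - 1*(-5)))**2 = (41 + (1 + 5))**2 = (41 + 6)**2 = 47**2 = 2209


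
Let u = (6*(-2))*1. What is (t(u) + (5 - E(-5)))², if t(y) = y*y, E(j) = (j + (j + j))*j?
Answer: 5476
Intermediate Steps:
E(j) = 3*j² (E(j) = (j + 2*j)*j = (3*j)*j = 3*j²)
u = -12 (u = -12*1 = -12)
t(y) = y²
(t(u) + (5 - E(-5)))² = ((-12)² + (5 - 3*(-5)²))² = (144 + (5 - 3*25))² = (144 + (5 - 1*75))² = (144 + (5 - 75))² = (144 - 70)² = 74² = 5476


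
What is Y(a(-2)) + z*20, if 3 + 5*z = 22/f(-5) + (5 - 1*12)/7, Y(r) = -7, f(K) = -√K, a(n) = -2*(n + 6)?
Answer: -23 + 88*I*√5/5 ≈ -23.0 + 39.355*I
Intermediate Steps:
a(n) = -12 - 2*n (a(n) = -2*(6 + n) = -12 - 2*n)
z = -⅘ + 22*I*√5/25 (z = -⅗ + (22/((-√(-5))) + (5 - 1*12)/7)/5 = -⅗ + (22/((-I*√5)) + (5 - 12)*(⅐))/5 = -⅗ + (22/((-I*√5)) - 7*⅐)/5 = -⅗ + (22*(I*√5/5) - 1)/5 = -⅗ + (22*I*√5/5 - 1)/5 = -⅗ + (-1 + 22*I*√5/5)/5 = -⅗ + (-⅕ + 22*I*√5/25) = -⅘ + 22*I*√5/25 ≈ -0.8 + 1.9677*I)
Y(a(-2)) + z*20 = -7 + (-⅘ + 22*I*√5/25)*20 = -7 + (-16 + 88*I*√5/5) = -23 + 88*I*√5/5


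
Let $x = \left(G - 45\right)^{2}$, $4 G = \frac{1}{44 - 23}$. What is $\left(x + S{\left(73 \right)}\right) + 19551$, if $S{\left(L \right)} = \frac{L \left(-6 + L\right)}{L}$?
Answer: $\frac{152705449}{7056} \approx 21642.0$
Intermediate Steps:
$G = \frac{1}{84}$ ($G = \frac{1}{4 \left(44 - 23\right)} = \frac{1}{4 \cdot 21} = \frac{1}{4} \cdot \frac{1}{21} = \frac{1}{84} \approx 0.011905$)
$S{\left(L \right)} = -6 + L$
$x = \frac{14280841}{7056}$ ($x = \left(\frac{1}{84} - 45\right)^{2} = \left(- \frac{3779}{84}\right)^{2} = \frac{14280841}{7056} \approx 2023.9$)
$\left(x + S{\left(73 \right)}\right) + 19551 = \left(\frac{14280841}{7056} + \left(-6 + 73\right)\right) + 19551 = \left(\frac{14280841}{7056} + 67\right) + 19551 = \frac{14753593}{7056} + 19551 = \frac{152705449}{7056}$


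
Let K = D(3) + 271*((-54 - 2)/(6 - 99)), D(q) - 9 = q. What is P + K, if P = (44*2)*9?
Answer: 89948/93 ≈ 967.18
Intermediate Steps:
D(q) = 9 + q
P = 792 (P = 88*9 = 792)
K = 16292/93 (K = (9 + 3) + 271*((-54 - 2)/(6 - 99)) = 12 + 271*(-56/(-93)) = 12 + 271*(-56*(-1/93)) = 12 + 271*(56/93) = 12 + 15176/93 = 16292/93 ≈ 175.18)
P + K = 792 + 16292/93 = 89948/93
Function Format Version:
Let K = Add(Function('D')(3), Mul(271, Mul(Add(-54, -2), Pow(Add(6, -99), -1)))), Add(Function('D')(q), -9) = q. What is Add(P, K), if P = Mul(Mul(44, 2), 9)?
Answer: Rational(89948, 93) ≈ 967.18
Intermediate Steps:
Function('D')(q) = Add(9, q)
P = 792 (P = Mul(88, 9) = 792)
K = Rational(16292, 93) (K = Add(Add(9, 3), Mul(271, Mul(Add(-54, -2), Pow(Add(6, -99), -1)))) = Add(12, Mul(271, Mul(-56, Pow(-93, -1)))) = Add(12, Mul(271, Mul(-56, Rational(-1, 93)))) = Add(12, Mul(271, Rational(56, 93))) = Add(12, Rational(15176, 93)) = Rational(16292, 93) ≈ 175.18)
Add(P, K) = Add(792, Rational(16292, 93)) = Rational(89948, 93)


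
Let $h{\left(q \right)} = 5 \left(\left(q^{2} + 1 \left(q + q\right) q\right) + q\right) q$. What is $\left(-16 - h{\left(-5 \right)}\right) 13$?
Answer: $22542$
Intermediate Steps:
$h{\left(q \right)} = q \left(5 q + 15 q^{2}\right)$ ($h{\left(q \right)} = 5 \left(\left(q^{2} + 1 \cdot 2 q q\right) + q\right) q = 5 \left(\left(q^{2} + 2 q q\right) + q\right) q = 5 \left(\left(q^{2} + 2 q^{2}\right) + q\right) q = 5 \left(3 q^{2} + q\right) q = 5 \left(q + 3 q^{2}\right) q = \left(5 q + 15 q^{2}\right) q = q \left(5 q + 15 q^{2}\right)$)
$\left(-16 - h{\left(-5 \right)}\right) 13 = \left(-16 - \left(-5\right)^{2} \left(5 + 15 \left(-5\right)\right)\right) 13 = \left(-16 - 25 \left(5 - 75\right)\right) 13 = \left(-16 - 25 \left(-70\right)\right) 13 = \left(-16 - -1750\right) 13 = \left(-16 + 1750\right) 13 = 1734 \cdot 13 = 22542$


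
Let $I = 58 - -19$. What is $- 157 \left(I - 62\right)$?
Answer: $-2355$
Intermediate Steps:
$I = 77$ ($I = 58 + 19 = 77$)
$- 157 \left(I - 62\right) = - 157 \left(77 - 62\right) = \left(-157\right) 15 = -2355$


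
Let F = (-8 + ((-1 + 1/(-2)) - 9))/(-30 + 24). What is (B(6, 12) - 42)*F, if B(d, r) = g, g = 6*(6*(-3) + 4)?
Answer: -777/2 ≈ -388.50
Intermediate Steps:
g = -84 (g = 6*(-18 + 4) = 6*(-14) = -84)
B(d, r) = -84
F = 37/12 (F = (-8 + ((-1 - 1/2) - 9))/(-6) = (-8 + (-3/2 - 9))*(-1/6) = (-8 - 21/2)*(-1/6) = -37/2*(-1/6) = 37/12 ≈ 3.0833)
(B(6, 12) - 42)*F = (-84 - 42)*(37/12) = -126*37/12 = -777/2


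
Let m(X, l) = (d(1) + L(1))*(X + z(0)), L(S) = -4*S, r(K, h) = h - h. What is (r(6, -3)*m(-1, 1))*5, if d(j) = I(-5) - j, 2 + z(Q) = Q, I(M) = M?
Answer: 0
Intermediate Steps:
r(K, h) = 0
z(Q) = -2 + Q
d(j) = -5 - j
m(X, l) = 20 - 10*X (m(X, l) = ((-5 - 1*1) - 4*1)*(X + (-2 + 0)) = ((-5 - 1) - 4)*(X - 2) = (-6 - 4)*(-2 + X) = -10*(-2 + X) = 20 - 10*X)
(r(6, -3)*m(-1, 1))*5 = (0*(20 - 10*(-1)))*5 = (0*(20 + 10))*5 = (0*30)*5 = 0*5 = 0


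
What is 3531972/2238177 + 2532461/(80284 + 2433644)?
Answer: 4849073089871/1875538609752 ≈ 2.5854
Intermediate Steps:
3531972/2238177 + 2532461/(80284 + 2433644) = 3531972*(1/2238177) + 2532461/2513928 = 1177324/746059 + 2532461*(1/2513928) = 1177324/746059 + 2532461/2513928 = 4849073089871/1875538609752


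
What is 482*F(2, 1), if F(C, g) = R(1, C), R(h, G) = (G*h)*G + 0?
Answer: 1928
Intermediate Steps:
R(h, G) = h*G² (R(h, G) = h*G² + 0 = h*G²)
F(C, g) = C² (F(C, g) = 1*C² = C²)
482*F(2, 1) = 482*2² = 482*4 = 1928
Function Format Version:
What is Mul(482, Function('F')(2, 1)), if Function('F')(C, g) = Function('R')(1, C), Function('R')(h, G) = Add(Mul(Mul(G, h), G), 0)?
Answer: 1928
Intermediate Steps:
Function('R')(h, G) = Mul(h, Pow(G, 2)) (Function('R')(h, G) = Add(Mul(h, Pow(G, 2)), 0) = Mul(h, Pow(G, 2)))
Function('F')(C, g) = Pow(C, 2) (Function('F')(C, g) = Mul(1, Pow(C, 2)) = Pow(C, 2))
Mul(482, Function('F')(2, 1)) = Mul(482, Pow(2, 2)) = Mul(482, 4) = 1928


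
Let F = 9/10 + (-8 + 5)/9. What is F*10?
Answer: 17/3 ≈ 5.6667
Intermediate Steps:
F = 17/30 (F = 9*(⅒) - 3*⅑ = 9/10 - ⅓ = 17/30 ≈ 0.56667)
F*10 = (17/30)*10 = 17/3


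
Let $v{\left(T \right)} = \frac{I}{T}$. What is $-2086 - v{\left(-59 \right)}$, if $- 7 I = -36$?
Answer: $- \frac{861482}{413} \approx -2085.9$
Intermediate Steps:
$I = \frac{36}{7}$ ($I = \left(- \frac{1}{7}\right) \left(-36\right) = \frac{36}{7} \approx 5.1429$)
$v{\left(T \right)} = \frac{36}{7 T}$
$-2086 - v{\left(-59 \right)} = -2086 - \frac{36}{7 \left(-59\right)} = -2086 - \frac{36}{7} \left(- \frac{1}{59}\right) = -2086 - - \frac{36}{413} = -2086 + \frac{36}{413} = - \frac{861482}{413}$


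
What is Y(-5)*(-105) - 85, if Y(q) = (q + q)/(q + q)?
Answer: -190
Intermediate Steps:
Y(q) = 1 (Y(q) = (2*q)/((2*q)) = (2*q)*(1/(2*q)) = 1)
Y(-5)*(-105) - 85 = 1*(-105) - 85 = -105 - 85 = -190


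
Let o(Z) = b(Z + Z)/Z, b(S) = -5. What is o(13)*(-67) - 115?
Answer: -1160/13 ≈ -89.231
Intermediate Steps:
o(Z) = -5/Z
o(13)*(-67) - 115 = -5/13*(-67) - 115 = 335/13 - 115 = -1160/13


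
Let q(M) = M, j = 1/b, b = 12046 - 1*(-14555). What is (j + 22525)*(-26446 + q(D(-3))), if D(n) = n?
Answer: -15847910875174/26601 ≈ -5.9576e+8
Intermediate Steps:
b = 26601 (b = 12046 + 14555 = 26601)
j = 1/26601 ≈ 3.7593e-5
(j + 22525)*(-26446 + q(D(-3))) = (1/26601 + 22525)*(-26446 - 3) = (599187526/26601)*(-26449) = -15847910875174/26601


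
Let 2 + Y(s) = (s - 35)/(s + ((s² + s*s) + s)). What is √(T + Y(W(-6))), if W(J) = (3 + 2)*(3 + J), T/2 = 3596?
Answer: 5*√507318/42 ≈ 84.793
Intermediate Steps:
T = 7192 (T = 2*3596 = 7192)
W(J) = 15 + 5*J (W(J) = 5*(3 + J) = 15 + 5*J)
Y(s) = -2 + (-35 + s)/(2*s + 2*s²) (Y(s) = -2 + (s - 35)/(s + ((s² + s*s) + s)) = -2 + (-35 + s)/(s + ((s² + s²) + s)) = -2 + (-35 + s)/(s + (2*s² + s)) = -2 + (-35 + s)/(s + (s + 2*s²)) = -2 + (-35 + s)/(2*s + 2*s²))
√(T + Y(W(-6))) = √(7192 + (-35 - 4*(15 + 5*(-6))² - 3*(15 + 5*(-6)))/(2*(15 + 5*(-6))*(1 + (15 + 5*(-6))))) = √(7192 + (-35 - 4*(15 - 30)² - 3*(15 - 30))/(2*(15 - 30)*(1 + (15 - 30)))) = √(7192 + (½)*(-35 - 4*(-15)² - 3*(-15))/(-15*(1 - 15))) = √(7192 + (½)*(-1/15)*(-35 - 4*225 + 45)/(-14)) = √(7192 + (½)*(-1/15)*(-1/14)*(-35 - 900 + 45)) = √(7192 + (½)*(-1/15)*(-1/14)*(-890)) = √(7192 - 89/42) = √(301975/42) = 5*√507318/42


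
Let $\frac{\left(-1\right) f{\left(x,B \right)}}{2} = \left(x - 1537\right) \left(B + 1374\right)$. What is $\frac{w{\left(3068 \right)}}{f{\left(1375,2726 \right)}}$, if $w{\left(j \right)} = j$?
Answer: $\frac{767}{332100} \approx 0.0023095$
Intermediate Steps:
$f{\left(x,B \right)} = - 2 \left(-1537 + x\right) \left(1374 + B\right)$ ($f{\left(x,B \right)} = - 2 \left(x - 1537\right) \left(B + 1374\right) = - 2 \left(-1537 + x\right) \left(1374 + B\right)$)
$\frac{w{\left(3068 \right)}}{f{\left(1375,2726 \right)}} = \frac{3068}{4223676 - 3778500 + 3074 \cdot 2726 - 5452 \cdot 1375} = \frac{3068}{4223676 - 3778500 + 8379724 - 7496500} = \frac{3068}{1328400} = 3068 \cdot \frac{1}{1328400} = \frac{767}{332100}$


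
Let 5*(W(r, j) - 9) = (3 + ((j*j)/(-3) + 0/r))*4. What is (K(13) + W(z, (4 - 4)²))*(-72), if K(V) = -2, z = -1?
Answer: -3384/5 ≈ -676.80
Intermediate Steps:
W(r, j) = 57/5 - 4*j²/15 (W(r, j) = 9 + ((3 + ((j*j)/(-3) + 0/r))*4)/5 = 9 + ((3 + (j²*(-⅓) + 0))*4)/5 = 9 + ((3 + (-j²/3 + 0))*4)/5 = 9 + ((3 - j²/3)*4)/5 = 9 + (12 - 4*j²/3)/5 = 9 + (12/5 - 4*j²/15) = 57/5 - 4*j²/15)
(K(13) + W(z, (4 - 4)²))*(-72) = (-2 + (57/5 - 4*(4 - 4)⁴/15))*(-72) = (-2 + (57/5 - 4*(0²)²/15))*(-72) = (-2 + (57/5 - 4/15*0²))*(-72) = (-2 + (57/5 - 4/15*0))*(-72) = (-2 + (57/5 + 0))*(-72) = (-2 + 57/5)*(-72) = (47/5)*(-72) = -3384/5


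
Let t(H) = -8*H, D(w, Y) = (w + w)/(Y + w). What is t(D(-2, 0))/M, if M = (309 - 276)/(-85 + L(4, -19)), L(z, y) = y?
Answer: 1664/33 ≈ 50.424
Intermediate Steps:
D(w, Y) = 2*w/(Y + w) (D(w, Y) = (2*w)/(Y + w) = 2*w/(Y + w))
M = -33/104 (M = (309 - 276)/(-85 - 19) = 33/(-104) = 33*(-1/104) = -33/104 ≈ -0.31731)
t(D(-2, 0))/M = (-16*(-2)/(0 - 2))/(-33/104) = -16*(-2)/(-2)*(-104/33) = -16*(-2)*(-1)/2*(-104/33) = -8*2*(-104/33) = -16*(-104/33) = 1664/33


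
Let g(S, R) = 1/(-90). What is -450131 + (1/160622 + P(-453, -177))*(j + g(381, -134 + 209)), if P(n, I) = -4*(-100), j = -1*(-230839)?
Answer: 442764819560443/4818660 ≈ 9.1885e+7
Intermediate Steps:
j = 230839
g(S, R) = -1/90
P(n, I) = 400
-450131 + (1/160622 + P(-453, -177))*(j + g(381, -134 + 209)) = -450131 + (1/160622 + 400)*(230839 - 1/90) = -450131 + (1/160622 + 400)*(20775509/90) = -450131 + (64248801/160622)*(20775509/90) = -450131 + 444933847804903/4818660 = 442764819560443/4818660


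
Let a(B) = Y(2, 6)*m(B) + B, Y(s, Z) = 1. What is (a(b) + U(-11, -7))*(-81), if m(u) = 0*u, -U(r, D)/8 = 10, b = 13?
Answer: 5427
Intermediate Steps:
U(r, D) = -80 (U(r, D) = -8*10 = -80)
m(u) = 0
a(B) = B (a(B) = 1*0 + B = 0 + B = B)
(a(b) + U(-11, -7))*(-81) = (13 - 80)*(-81) = -67*(-81) = 5427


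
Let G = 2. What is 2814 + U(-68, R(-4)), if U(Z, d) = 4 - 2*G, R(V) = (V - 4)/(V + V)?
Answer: 2814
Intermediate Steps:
R(V) = (-4 + V)/(2*V) (R(V) = (-4 + V)/((2*V)) = (-4 + V)*(1/(2*V)) = (-4 + V)/(2*V))
U(Z, d) = 0 (U(Z, d) = 4 - 2*2 = 4 - 4 = 0)
2814 + U(-68, R(-4)) = 2814 + 0 = 2814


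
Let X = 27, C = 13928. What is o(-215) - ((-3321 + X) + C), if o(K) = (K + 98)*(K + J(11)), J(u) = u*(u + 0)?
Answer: 364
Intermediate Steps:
J(u) = u² (J(u) = u*u = u²)
o(K) = (98 + K)*(121 + K) (o(K) = (K + 98)*(K + 11²) = (98 + K)*(K + 121) = (98 + K)*(121 + K))
o(-215) - ((-3321 + X) + C) = (11858 + (-215)² + 219*(-215)) - ((-3321 + 27) + 13928) = (11858 + 46225 - 47085) - (-3294 + 13928) = 10998 - 1*10634 = 10998 - 10634 = 364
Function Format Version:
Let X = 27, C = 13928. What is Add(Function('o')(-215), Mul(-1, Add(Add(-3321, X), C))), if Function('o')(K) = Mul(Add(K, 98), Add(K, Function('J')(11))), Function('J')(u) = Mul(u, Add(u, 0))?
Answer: 364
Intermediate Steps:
Function('J')(u) = Pow(u, 2) (Function('J')(u) = Mul(u, u) = Pow(u, 2))
Function('o')(K) = Mul(Add(98, K), Add(121, K)) (Function('o')(K) = Mul(Add(K, 98), Add(K, Pow(11, 2))) = Mul(Add(98, K), Add(K, 121)) = Mul(Add(98, K), Add(121, K)))
Add(Function('o')(-215), Mul(-1, Add(Add(-3321, X), C))) = Add(Add(11858, Pow(-215, 2), Mul(219, -215)), Mul(-1, Add(Add(-3321, 27), 13928))) = Add(Add(11858, 46225, -47085), Mul(-1, Add(-3294, 13928))) = Add(10998, Mul(-1, 10634)) = Add(10998, -10634) = 364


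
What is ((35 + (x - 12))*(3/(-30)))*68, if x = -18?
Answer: -34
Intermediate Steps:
((35 + (x - 12))*(3/(-30)))*68 = ((35 + (-18 - 12))*(3/(-30)))*68 = ((35 - 30)*(3*(-1/30)))*68 = (5*(-⅒))*68 = -½*68 = -34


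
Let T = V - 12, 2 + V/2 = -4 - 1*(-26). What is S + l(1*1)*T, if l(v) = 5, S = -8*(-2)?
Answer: 156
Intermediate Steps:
S = 16
V = 40 (V = -4 + 2*(-4 - 1*(-26)) = -4 + 2*(-4 + 26) = -4 + 2*22 = -4 + 44 = 40)
T = 28 (T = 40 - 12 = 28)
S + l(1*1)*T = 16 + 5*28 = 16 + 140 = 156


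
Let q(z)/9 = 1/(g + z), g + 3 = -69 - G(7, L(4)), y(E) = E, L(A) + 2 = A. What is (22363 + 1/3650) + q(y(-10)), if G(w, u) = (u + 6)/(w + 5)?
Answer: 10121444649/452600 ≈ 22363.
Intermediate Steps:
L(A) = -2 + A
G(w, u) = (6 + u)/(5 + w)
g = -218/3 (g = -3 + (-69 - (6 + (-2 + 4))/(5 + 7)) = -3 + (-69 - (6 + 2)/12) = -3 + (-69 - 8/12) = -3 + (-69 - 1*⅔) = -3 + (-69 - ⅔) = -3 - 209/3 = -218/3 ≈ -72.667)
q(z) = 9/(-218/3 + z)
(22363 + 1/3650) + q(y(-10)) = (22363 + 1/3650) + 27/(-218 + 3*(-10)) = (22363 + 1/3650) + 27/(-218 - 30) = 81624951/3650 + 27/(-248) = 81624951/3650 + 27*(-1/248) = 81624951/3650 - 27/248 = 10121444649/452600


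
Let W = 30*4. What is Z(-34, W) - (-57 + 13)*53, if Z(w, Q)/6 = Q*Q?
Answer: 88732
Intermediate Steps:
W = 120
Z(w, Q) = 6*Q² (Z(w, Q) = 6*(Q*Q) = 6*Q²)
Z(-34, W) - (-57 + 13)*53 = 6*120² - (-57 + 13)*53 = 6*14400 - (-44)*53 = 86400 - 1*(-2332) = 86400 + 2332 = 88732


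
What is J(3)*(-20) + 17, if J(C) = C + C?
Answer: -103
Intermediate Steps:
J(C) = 2*C
J(3)*(-20) + 17 = (2*3)*(-20) + 17 = 6*(-20) + 17 = -120 + 17 = -103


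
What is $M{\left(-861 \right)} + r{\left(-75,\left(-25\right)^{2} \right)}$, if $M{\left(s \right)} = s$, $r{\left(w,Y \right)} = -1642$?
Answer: $-2503$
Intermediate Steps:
$M{\left(-861 \right)} + r{\left(-75,\left(-25\right)^{2} \right)} = -861 - 1642 = -2503$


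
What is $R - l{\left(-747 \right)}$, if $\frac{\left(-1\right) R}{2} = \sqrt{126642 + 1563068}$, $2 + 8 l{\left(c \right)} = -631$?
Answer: $\frac{633}{8} - 2 \sqrt{1689710} \approx -2520.7$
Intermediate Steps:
$l{\left(c \right)} = - \frac{633}{8}$ ($l{\left(c \right)} = - \frac{1}{4} + \frac{1}{8} \left(-631\right) = - \frac{1}{4} - \frac{631}{8} = - \frac{633}{8}$)
$R = - 2 \sqrt{1689710}$ ($R = - 2 \sqrt{126642 + 1563068} = - 2 \sqrt{1689710} \approx -2599.8$)
$R - l{\left(-747 \right)} = - 2 \sqrt{1689710} - - \frac{633}{8} = - 2 \sqrt{1689710} + \frac{633}{8} = \frac{633}{8} - 2 \sqrt{1689710}$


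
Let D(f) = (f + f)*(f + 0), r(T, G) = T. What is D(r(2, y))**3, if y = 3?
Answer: 512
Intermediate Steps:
D(f) = 2*f**2 (D(f) = (2*f)*f = 2*f**2)
D(r(2, y))**3 = (2*2**2)**3 = (2*4)**3 = 8**3 = 512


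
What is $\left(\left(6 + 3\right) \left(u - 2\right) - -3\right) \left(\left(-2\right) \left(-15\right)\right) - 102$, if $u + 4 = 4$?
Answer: $-552$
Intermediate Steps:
$u = 0$ ($u = -4 + 4 = 0$)
$\left(\left(6 + 3\right) \left(u - 2\right) - -3\right) \left(\left(-2\right) \left(-15\right)\right) - 102 = \left(\left(6 + 3\right) \left(0 - 2\right) - -3\right) \left(\left(-2\right) \left(-15\right)\right) - 102 = \left(9 \left(-2\right) + 3\right) 30 - 102 = \left(-18 + 3\right) 30 - 102 = \left(-15\right) 30 - 102 = -450 - 102 = -552$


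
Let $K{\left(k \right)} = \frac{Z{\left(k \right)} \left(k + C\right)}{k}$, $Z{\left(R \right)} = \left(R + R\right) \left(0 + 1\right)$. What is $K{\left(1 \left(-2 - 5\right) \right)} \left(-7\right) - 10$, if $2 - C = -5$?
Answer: $-10$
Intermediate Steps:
$Z{\left(R \right)} = 2 R$ ($Z{\left(R \right)} = 2 R 1 = 2 R$)
$C = 7$ ($C = 2 - -5 = 2 + 5 = 7$)
$K{\left(k \right)} = 14 + 2 k$ ($K{\left(k \right)} = \frac{2 k \left(k + 7\right)}{k} = \frac{2 k \left(7 + k\right)}{k} = 14 + 2 k$)
$K{\left(1 \left(-2 - 5\right) \right)} \left(-7\right) - 10 = \left(14 + 2 \cdot 1 \left(-2 - 5\right)\right) \left(-7\right) - 10 = \left(14 + 2 \cdot 1 \left(-7\right)\right) \left(-7\right) - 10 = \left(14 + 2 \left(-7\right)\right) \left(-7\right) - 10 = \left(14 - 14\right) \left(-7\right) - 10 = 0 \left(-7\right) - 10 = 0 - 10 = -10$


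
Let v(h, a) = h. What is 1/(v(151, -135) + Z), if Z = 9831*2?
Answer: 1/19813 ≈ 5.0472e-5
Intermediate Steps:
Z = 19662
1/(v(151, -135) + Z) = 1/(151 + 19662) = 1/19813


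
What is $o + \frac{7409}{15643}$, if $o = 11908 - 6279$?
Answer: $\frac{88061856}{15643} \approx 5629.5$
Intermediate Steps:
$o = 5629$
$o + \frac{7409}{15643} = 5629 + \frac{7409}{15643} = \frac{88061856}{15643}$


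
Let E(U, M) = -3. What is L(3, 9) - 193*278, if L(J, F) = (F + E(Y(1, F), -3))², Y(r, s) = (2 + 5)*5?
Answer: -53618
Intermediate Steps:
Y(r, s) = 35 (Y(r, s) = 7*5 = 35)
L(J, F) = (-3 + F)² (L(J, F) = (F - 3)² = (-3 + F)²)
L(3, 9) - 193*278 = (-3 + 9)² - 193*278 = 6² - 53654 = 36 - 53654 = -53618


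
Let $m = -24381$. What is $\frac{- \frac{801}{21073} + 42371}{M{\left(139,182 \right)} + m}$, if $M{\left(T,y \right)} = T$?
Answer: $- \frac{26261273}{15025049} \approx -1.7478$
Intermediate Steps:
$\frac{- \frac{801}{21073} + 42371}{M{\left(139,182 \right)} + m} = \frac{- \frac{801}{21073} + 42371}{139 - 24381} = \frac{\left(-801\right) \frac{1}{21073} + 42371}{-24242} = \left(- \frac{801}{21073} + 42371\right) \left(- \frac{1}{24242}\right) = \frac{892883282}{21073} \left(- \frac{1}{24242}\right) = - \frac{26261273}{15025049}$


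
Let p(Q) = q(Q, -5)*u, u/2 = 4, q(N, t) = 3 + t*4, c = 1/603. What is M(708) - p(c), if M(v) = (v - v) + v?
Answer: 844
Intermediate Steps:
c = 1/603 ≈ 0.0016584
q(N, t) = 3 + 4*t
M(v) = v (M(v) = 0 + v = v)
u = 8 (u = 2*4 = 8)
p(Q) = -136 (p(Q) = (3 + 4*(-5))*8 = (3 - 20)*8 = -17*8 = -136)
M(708) - p(c) = 708 - 1*(-136) = 708 + 136 = 844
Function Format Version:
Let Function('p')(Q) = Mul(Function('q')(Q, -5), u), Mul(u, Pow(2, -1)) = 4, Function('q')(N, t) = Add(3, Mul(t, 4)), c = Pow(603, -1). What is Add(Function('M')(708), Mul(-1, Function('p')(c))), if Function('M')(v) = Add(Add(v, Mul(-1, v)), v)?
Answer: 844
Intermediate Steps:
c = Rational(1, 603) ≈ 0.0016584
Function('q')(N, t) = Add(3, Mul(4, t))
Function('M')(v) = v (Function('M')(v) = Add(0, v) = v)
u = 8 (u = Mul(2, 4) = 8)
Function('p')(Q) = -136 (Function('p')(Q) = Mul(Add(3, Mul(4, -5)), 8) = Mul(Add(3, -20), 8) = Mul(-17, 8) = -136)
Add(Function('M')(708), Mul(-1, Function('p')(c))) = Add(708, Mul(-1, -136)) = Add(708, 136) = 844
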